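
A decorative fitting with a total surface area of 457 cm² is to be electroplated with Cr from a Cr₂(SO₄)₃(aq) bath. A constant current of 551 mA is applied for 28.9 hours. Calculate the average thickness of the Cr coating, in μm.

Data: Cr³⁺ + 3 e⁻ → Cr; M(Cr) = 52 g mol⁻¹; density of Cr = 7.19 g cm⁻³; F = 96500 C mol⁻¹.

31.3 μm

Q = I·t = 0.5510 × 104040 = 57330 C; n(e⁻) = 0.5941 mol.
n(Cr) = n(e⁻)/3 = 0.1980 mol, so m = 0.1980 × 52 = 10.30 g.
Volume = m/ρ = 10.30 / 7.19 = 1.432 cm³.
Thickness = V/A = 1.432 / 457 = 0.00313 cm = 31.3 μm.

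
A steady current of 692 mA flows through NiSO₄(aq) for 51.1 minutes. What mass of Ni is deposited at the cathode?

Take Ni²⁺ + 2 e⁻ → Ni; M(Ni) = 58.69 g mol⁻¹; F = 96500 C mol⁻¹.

0.645 g

Q = I·t = 0.6920 A × 3066.0 s = 2122 C.
n(e⁻) = Q/F = 2122 / 96500 = 0.02199 mol.
Ni²⁺ + 2 e⁻ → Ni, so n(Ni) = n(e⁻)/2 = 0.01099 mol.
m = n·M = 0.01099 × 58.69 = 0.645 g.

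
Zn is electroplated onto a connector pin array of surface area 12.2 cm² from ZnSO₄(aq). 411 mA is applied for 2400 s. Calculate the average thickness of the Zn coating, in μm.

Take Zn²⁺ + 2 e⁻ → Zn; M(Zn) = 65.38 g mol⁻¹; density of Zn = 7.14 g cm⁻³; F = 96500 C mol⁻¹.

Q = I·t = 0.4110 × 2400.0 = 986.4 C; n(e⁻) = 0.01022 mol.
n(Zn) = n(e⁻)/2 = 0.005111 mol, so m = 0.005111 × 65.38 = 0.3341 g.
Volume = m/ρ = 0.3341 / 7.14 = 0.04680 cm³.
Thickness = V/A = 0.04680 / 12.2 = 0.00384 cm = 38.4 μm.

38.4 μm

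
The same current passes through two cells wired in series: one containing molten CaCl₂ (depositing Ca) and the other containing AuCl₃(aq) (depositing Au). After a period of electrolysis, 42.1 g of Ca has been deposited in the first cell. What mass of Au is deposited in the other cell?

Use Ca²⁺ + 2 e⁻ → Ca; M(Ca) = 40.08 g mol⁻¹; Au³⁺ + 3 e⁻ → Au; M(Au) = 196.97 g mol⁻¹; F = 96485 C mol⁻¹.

n(Ca) = 42.1 / 40.08 = 1.050 mol.
Since Ca²⁺ + 2 e⁻ → Ca, n(e⁻) passed = 2 × 1.050 = 2.101 mol.
Cells in series carry the same charge, so the same 2.101 mol of electrons passes through cell 2.
Au³⁺ + 3 e⁻ → Au, so n(Au) = 2.101 / 3 = 0.7003 mol.
m(Au) = 0.7003 × 196.97 = 138 g.

138 g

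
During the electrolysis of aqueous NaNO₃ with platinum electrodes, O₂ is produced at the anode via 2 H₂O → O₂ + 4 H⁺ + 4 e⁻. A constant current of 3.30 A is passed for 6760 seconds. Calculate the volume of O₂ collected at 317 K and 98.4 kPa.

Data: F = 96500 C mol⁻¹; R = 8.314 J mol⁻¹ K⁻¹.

1.55 L

Q = I·t = 3.300 A × 6760.0 s = 22310 C.
n(e⁻) = Q/F = 22310 / 96500 = 0.2312 mol.
4 electrons are transferred per O₂ molecule, so n(O₂) = 0.2312 / 4 = 0.05779 mol.
V = nRT/P = (0.05779 × 8.314 × 317) / (98.4 × 10³ Pa) = 0.00155 m³ = 1.55 L.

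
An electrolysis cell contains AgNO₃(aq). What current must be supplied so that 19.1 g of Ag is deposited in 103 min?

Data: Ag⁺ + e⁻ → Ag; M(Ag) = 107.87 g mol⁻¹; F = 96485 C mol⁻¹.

2.76 A

n(Ag) = 19.1 / 107.87 = 0.1771 mol.
n(e⁻) = 1 × 0.1771 = 0.1771 mol.
Q = n(e⁻)·F = 0.1771 × 96485 = 17080 C.
I = Q/t = 17080 / 6180.0 s = 2.76 A.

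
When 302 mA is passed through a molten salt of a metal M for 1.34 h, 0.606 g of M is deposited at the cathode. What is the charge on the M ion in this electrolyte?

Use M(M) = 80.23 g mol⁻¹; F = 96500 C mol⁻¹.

Q = I·t = 0.3020 A × 4824.0 s = 1457 C, so n(e⁻) = 1457/96500 = 0.01510 mol.
n(M) deposited = 0.606 / 80.23 = 0.007553 mol.
Electrons per atom = n(e⁻)/n(M) = 0.01510 / 0.007553 = 2.00 ≈ 2, so the ion is M²⁺.

+2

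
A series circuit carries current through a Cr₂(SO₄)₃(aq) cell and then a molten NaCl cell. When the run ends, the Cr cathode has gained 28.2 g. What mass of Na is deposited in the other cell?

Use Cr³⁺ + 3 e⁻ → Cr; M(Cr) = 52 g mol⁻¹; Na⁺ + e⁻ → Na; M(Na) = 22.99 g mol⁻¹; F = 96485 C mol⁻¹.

n(Cr) = 28.2 / 52 = 0.5423 mol.
Since Cr³⁺ + 3 e⁻ → Cr, n(e⁻) passed = 3 × 0.5423 = 1.627 mol.
Cells in series carry the same charge, so the same 1.627 mol of electrons passes through cell 2.
Na⁺ + e⁻ → Na, so n(Na) = 1.627 / 1 = 1.627 mol.
m(Na) = 1.627 × 22.99 = 37.4 g.

37.4 g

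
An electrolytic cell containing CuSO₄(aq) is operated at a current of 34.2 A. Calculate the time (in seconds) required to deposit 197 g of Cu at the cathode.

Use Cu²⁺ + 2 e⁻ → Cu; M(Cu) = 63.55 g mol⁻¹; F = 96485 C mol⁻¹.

n(Cu) = m/M = 197 / 63.55 = 3.100 mol.
Each Cu atom requires 2 electrons, so n(e⁻) = 2 × 3.100 = 6.200 mol.
Q = n(e⁻)·F = 6.200 × 96485 = 598200 C.
t = Q/I = 598200 / 34.20 A = 17490 s.

17500 s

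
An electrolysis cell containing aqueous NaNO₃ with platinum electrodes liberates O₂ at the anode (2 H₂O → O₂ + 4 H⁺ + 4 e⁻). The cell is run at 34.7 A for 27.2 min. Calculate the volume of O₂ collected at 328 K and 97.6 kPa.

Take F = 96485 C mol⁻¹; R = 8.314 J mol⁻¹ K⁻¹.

4.10 L

Q = I·t = 34.70 A × 1632.0 s = 56630 C.
n(e⁻) = Q/F = 56630 / 96485 = 0.5869 mol.
4 electrons are transferred per O₂ molecule, so n(O₂) = 0.5869 / 4 = 0.1467 mol.
V = nRT/P = (0.1467 × 8.314 × 328) / (97.6 × 10³ Pa) = 0.00410 m³ = 4.10 L.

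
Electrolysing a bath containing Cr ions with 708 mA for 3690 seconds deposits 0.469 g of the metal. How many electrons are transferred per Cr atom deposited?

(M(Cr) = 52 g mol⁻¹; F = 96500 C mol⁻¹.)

3

Q = I·t = 0.7080 A × 3690.0 s = 2613 C, so n(e⁻) = 2613/96500 = 0.02707 mol.
n(Cr) deposited = 0.469 / 52 = 0.009019 mol.
Electrons per atom = n(e⁻)/n(Cr) = 0.02707 / 0.009019 = 3.00 ≈ 3, so the ion is Cr³⁺.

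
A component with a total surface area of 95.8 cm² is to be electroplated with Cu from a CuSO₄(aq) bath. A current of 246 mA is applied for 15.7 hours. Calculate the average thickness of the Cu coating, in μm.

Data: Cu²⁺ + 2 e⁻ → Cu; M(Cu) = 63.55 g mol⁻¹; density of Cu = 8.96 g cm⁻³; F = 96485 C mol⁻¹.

Q = I·t = 0.2460 × 56520 = 13900 C; n(e⁻) = 0.1441 mol.
n(Cu) = n(e⁻)/2 = 0.07205 mol, so m = 0.07205 × 63.55 = 4.579 g.
Volume = m/ρ = 4.579 / 8.96 = 0.5110 cm³.
Thickness = V/A = 0.5110 / 95.8 = 0.00533 cm = 53.3 μm.

53.3 μm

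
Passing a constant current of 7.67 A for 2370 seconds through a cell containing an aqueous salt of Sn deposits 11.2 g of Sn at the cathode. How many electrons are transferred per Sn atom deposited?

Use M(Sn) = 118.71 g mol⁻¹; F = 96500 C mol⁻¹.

2

Q = I·t = 7.670 A × 2370.0 s = 18180 C, so n(e⁻) = 18180/96500 = 0.1884 mol.
n(Sn) deposited = 11.2 / 118.71 = 0.09435 mol.
Electrons per atom = n(e⁻)/n(Sn) = 0.1884 / 0.09435 = 2.00 ≈ 2, so the ion is Sn²⁺.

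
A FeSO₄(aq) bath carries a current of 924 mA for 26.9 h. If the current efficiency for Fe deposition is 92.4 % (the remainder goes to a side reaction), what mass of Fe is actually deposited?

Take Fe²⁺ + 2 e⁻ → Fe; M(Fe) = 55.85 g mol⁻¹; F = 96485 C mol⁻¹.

23.9 g

Q = I·t = 0.9240 × 96840 = 89480 C.
n(e⁻) = 89480/96485 = 0.9274 mol; theoretically n(Fe) = 0.9274/2 = 0.4637 mol, m_theo = 25.90 g.
At 92.4 % efficiency, m_actual = 0.924 × 25.90 = 23.9 g.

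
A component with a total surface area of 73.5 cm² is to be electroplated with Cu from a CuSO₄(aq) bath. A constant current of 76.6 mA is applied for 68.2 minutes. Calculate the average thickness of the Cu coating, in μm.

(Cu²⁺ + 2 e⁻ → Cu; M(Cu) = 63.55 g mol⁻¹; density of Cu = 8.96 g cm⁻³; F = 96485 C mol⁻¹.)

Q = I·t = 0.07660 × 4092.0 = 313.4 C; n(e⁻) = 0.003249 mol.
n(Cu) = n(e⁻)/2 = 0.001624 mol, so m = 0.001624 × 63.55 = 0.1032 g.
Volume = m/ρ = 0.1032 / 8.96 = 0.01152 cm³.
Thickness = V/A = 0.01152 / 73.5 = 1.57 × 10⁻⁴ cm = 1.57 μm.

1.57 μm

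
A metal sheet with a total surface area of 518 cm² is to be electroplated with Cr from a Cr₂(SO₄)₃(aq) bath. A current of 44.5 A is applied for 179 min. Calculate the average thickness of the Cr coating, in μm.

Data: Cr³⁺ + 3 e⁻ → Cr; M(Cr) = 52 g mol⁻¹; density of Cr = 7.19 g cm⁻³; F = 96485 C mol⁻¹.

231 μm

Q = I·t = 44.50 × 10740 = 477900 C; n(e⁻) = 4.953 mol.
n(Cr) = n(e⁻)/3 = 1.651 mol, so m = 1.651 × 52 = 85.86 g.
Volume = m/ρ = 85.86 / 7.19 = 11.94 cm³.
Thickness = V/A = 11.94 / 518 = 0.0231 cm = 231 μm.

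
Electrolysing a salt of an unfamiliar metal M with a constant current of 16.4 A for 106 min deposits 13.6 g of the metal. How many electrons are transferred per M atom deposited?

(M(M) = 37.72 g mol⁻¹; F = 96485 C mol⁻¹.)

3

Q = I·t = 16.40 A × 6360.0 s = 104300 C, so n(e⁻) = 104300/96485 = 1.081 mol.
n(M) deposited = 13.6 / 37.72 = 0.3606 mol.
Electrons per atom = n(e⁻)/n(M) = 1.081 / 0.3606 = 3.00 ≈ 3, so the ion is M³⁺.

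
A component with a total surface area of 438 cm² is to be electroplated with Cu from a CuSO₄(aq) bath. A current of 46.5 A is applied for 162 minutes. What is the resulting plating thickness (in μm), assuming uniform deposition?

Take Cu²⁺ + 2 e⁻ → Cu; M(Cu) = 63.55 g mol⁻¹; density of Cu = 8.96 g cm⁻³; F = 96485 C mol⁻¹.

379 μm

Q = I·t = 46.50 × 9720.0 = 452000 C; n(e⁻) = 4.684 mol.
n(Cu) = n(e⁻)/2 = 2.342 mol, so m = 2.342 × 63.55 = 148.8 g.
Volume = m/ρ = 148.8 / 8.96 = 16.61 cm³.
Thickness = V/A = 16.61 / 438 = 0.0379 cm = 379 μm.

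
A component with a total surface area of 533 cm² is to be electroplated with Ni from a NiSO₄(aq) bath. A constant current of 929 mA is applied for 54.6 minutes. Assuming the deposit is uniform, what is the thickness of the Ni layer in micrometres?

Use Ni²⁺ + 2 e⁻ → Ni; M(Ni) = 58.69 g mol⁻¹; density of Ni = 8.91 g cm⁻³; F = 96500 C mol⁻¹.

Q = I·t = 0.9290 × 3276.0 = 3043 C; n(e⁻) = 0.03154 mol.
n(Ni) = n(e⁻)/2 = 0.01577 mol, so m = 0.01577 × 58.69 = 0.9255 g.
Volume = m/ρ = 0.9255 / 8.91 = 0.1039 cm³.
Thickness = V/A = 0.1039 / 533 = 1.95 × 10⁻⁴ cm = 1.95 μm.

1.95 μm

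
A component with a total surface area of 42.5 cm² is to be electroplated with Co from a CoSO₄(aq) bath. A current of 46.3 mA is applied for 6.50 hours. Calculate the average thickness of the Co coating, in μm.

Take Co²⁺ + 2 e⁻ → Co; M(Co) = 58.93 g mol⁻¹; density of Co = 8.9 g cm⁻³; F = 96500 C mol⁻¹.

8.75 μm

Q = I·t = 0.04630 × 23400 = 1083 C; n(e⁻) = 0.01123 mol.
n(Co) = n(e⁻)/2 = 0.005614 mol, so m = 0.005614 × 58.93 = 0.3308 g.
Volume = m/ρ = 0.3308 / 8.9 = 0.03717 cm³.
Thickness = V/A = 0.03717 / 42.5 = 8.75 × 10⁻⁴ cm = 8.75 μm.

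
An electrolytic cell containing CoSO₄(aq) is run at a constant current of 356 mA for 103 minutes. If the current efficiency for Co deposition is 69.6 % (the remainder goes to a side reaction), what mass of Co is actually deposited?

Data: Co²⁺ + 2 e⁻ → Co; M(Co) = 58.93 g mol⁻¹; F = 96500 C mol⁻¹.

0.468 g

Q = I·t = 0.3560 × 6180.0 = 2200 C.
n(e⁻) = 2200/96500 = 0.02280 mol; theoretically n(Co) = 0.02280/2 = 0.01140 mol, m_theo = 0.6718 g.
At 69.6 % efficiency, m_actual = 0.696 × 0.6718 = 0.468 g.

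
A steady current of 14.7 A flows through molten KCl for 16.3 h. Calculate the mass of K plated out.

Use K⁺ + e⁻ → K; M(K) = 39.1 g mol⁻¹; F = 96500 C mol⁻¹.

350 g

Q = I·t = 14.70 A × 58680 s = 862600 C.
n(e⁻) = Q/F = 862600 / 96500 = 8.939 mol.
K⁺ + e⁻ → K, so n(K) = n(e⁻)/1 = 8.939 mol.
m = n·M = 8.939 × 39.1 = 350 g.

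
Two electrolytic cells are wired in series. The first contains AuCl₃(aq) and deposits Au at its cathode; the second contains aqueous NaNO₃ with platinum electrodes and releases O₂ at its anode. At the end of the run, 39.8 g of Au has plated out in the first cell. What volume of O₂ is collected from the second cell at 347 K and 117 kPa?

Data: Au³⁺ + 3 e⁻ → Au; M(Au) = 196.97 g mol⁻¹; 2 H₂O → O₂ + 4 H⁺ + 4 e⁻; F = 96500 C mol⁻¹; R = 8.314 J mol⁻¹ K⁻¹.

3.74 L

n(Au) = 39.8 / 196.97 = 0.2021 mol, so n(e⁻) = 3 × 0.2021 = 0.6062 mol.
The cells are in series, so the same 0.6062 mol of electrons passes through the second cell.
2 H₂O → O₂ + 4 H⁺ + 4 e⁻ — 4 mol e⁻ per mol O₂, so n(O₂) = 0.6062/4 = 0.1515 mol.
V = nRT/P = (0.1515 × 8.314 × 347) / (117 × 10³) = 0.00374 m³ = 3.74 L.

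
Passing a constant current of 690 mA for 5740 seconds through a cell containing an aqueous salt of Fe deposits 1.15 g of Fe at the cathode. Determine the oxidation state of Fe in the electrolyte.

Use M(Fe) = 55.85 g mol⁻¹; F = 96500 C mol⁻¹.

Q = I·t = 0.6900 A × 5740.0 s = 3961 C, so n(e⁻) = 3961/96500 = 0.04104 mol.
n(Fe) deposited = 1.15 / 55.85 = 0.02059 mol.
Electrons per atom = n(e⁻)/n(Fe) = 0.04104 / 0.02059 = 1.99 ≈ 2, so the ion is Fe²⁺.

+2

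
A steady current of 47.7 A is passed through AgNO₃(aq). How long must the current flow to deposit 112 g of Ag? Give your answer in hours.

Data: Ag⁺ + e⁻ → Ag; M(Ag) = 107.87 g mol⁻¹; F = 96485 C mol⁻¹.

n(Ag) = m/M = 112 / 107.87 = 1.038 mol.
Each Ag atom requires 1 electron, so n(e⁻) = 1 × 1.038 = 1.038 mol.
Q = n(e⁻)·F = 1.038 × 96485 = 100200 C.
t = Q/I = 100200 / 47.70 A = 2100 s = 0.583 h.

0.583 h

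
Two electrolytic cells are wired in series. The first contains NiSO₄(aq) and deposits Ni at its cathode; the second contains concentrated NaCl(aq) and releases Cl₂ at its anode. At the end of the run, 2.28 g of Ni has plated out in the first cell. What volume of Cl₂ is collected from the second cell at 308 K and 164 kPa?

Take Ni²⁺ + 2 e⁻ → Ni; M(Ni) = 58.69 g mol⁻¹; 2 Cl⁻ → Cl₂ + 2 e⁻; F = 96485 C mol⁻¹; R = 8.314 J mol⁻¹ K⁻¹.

0.607 L

n(Ni) = 2.28 / 58.69 = 0.03885 mol, so n(e⁻) = 2 × 0.03885 = 0.07770 mol.
The cells are in series, so the same 0.07770 mol of electrons passes through the second cell.
2 Cl⁻ → Cl₂ + 2 e⁻ — 2 mol e⁻ per mol Cl₂, so n(Cl₂) = 0.07770/2 = 0.03885 mol.
V = nRT/P = (0.03885 × 8.314 × 308) / (164 × 10³) = 6.07 × 10⁻⁴ m³ = 0.607 L.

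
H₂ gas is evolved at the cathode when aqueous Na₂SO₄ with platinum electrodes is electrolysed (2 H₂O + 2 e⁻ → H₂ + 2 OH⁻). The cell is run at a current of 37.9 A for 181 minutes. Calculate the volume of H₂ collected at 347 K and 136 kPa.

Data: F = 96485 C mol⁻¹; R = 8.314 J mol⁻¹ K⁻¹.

Q = I·t = 37.90 A × 10860 s = 411600 C.
n(e⁻) = Q/F = 411600 / 96485 = 4.266 mol.
2 electrons are transferred per H₂ molecule, so n(H₂) = 4.266 / 2 = 2.133 mol.
V = nRT/P = (2.133 × 8.314 × 347) / (136 × 10³ Pa) = 0.0452 m³ = 45.2 L.

45.2 L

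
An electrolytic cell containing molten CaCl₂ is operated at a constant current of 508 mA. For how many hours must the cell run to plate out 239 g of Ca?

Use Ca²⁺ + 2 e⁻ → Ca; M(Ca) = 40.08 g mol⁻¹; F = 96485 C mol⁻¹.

629 h

n(Ca) = m/M = 239 / 40.08 = 5.963 mol.
Each Ca atom requires 2 electrons, so n(e⁻) = 2 × 5.963 = 11.93 mol.
Q = n(e⁻)·F = 11.93 × 96485 = 1151000 C.
t = Q/I = 1151000 / 0.5080 A = 2265000 s = 629 h.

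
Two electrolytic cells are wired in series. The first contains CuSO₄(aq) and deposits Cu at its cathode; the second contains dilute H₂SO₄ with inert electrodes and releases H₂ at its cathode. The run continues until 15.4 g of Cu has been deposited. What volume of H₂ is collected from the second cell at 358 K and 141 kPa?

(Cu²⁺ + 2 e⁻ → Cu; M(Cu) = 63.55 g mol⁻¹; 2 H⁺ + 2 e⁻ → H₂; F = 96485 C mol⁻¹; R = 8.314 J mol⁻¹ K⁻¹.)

5.12 L

n(Cu) = 15.4 / 63.55 = 0.2423 mol, so n(e⁻) = 2 × 0.2423 = 0.4847 mol.
The cells are in series, so the same 0.4847 mol of electrons passes through the second cell.
2 H⁺ + 2 e⁻ → H₂ — 2 mol e⁻ per mol H₂, so n(H₂) = 0.4847/2 = 0.2423 mol.
V = nRT/P = (0.2423 × 8.314 × 358) / (141 × 10³) = 0.00512 m³ = 5.12 L.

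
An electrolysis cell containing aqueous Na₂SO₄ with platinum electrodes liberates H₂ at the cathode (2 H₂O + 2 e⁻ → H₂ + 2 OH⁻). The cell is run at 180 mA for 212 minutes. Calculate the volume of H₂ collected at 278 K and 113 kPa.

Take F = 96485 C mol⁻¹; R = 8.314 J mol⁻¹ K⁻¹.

0.243 L

Q = I·t = 0.1800 A × 12720 s = 2290 C.
n(e⁻) = Q/F = 2290 / 96485 = 0.02373 mol.
2 electrons are transferred per H₂ molecule, so n(H₂) = 0.02373 / 2 = 0.01187 mol.
V = nRT/P = (0.01187 × 8.314 × 278) / (113 × 10³ Pa) = 2.43 × 10⁻⁴ m³ = 0.243 L.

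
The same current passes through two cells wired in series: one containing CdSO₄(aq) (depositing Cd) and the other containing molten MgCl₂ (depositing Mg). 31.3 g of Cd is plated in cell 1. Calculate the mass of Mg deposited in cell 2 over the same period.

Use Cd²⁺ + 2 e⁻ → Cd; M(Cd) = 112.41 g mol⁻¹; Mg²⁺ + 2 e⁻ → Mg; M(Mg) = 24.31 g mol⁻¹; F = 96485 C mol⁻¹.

n(Cd) = 31.3 / 112.41 = 0.2784 mol.
Since Cd²⁺ + 2 e⁻ → Cd, n(e⁻) passed = 2 × 0.2784 = 0.5569 mol.
Cells in series carry the same charge, so the same 0.5569 mol of electrons passes through cell 2.
Mg²⁺ + 2 e⁻ → Mg, so n(Mg) = 0.5569 / 2 = 0.2784 mol.
m(Mg) = 0.2784 × 24.31 = 6.77 g.

6.77 g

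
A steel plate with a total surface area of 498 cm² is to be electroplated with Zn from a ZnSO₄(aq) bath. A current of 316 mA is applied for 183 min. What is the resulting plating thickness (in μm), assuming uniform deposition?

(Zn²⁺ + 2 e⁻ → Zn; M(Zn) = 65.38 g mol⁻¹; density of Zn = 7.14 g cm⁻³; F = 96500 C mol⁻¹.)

3.31 μm

Q = I·t = 0.3160 × 10980 = 3470 C; n(e⁻) = 0.03596 mol.
n(Zn) = n(e⁻)/2 = 0.01798 mol, so m = 0.01798 × 65.38 = 1.175 g.
Volume = m/ρ = 1.175 / 7.14 = 0.1646 cm³.
Thickness = V/A = 0.1646 / 498 = 3.31 × 10⁻⁴ cm = 3.31 μm.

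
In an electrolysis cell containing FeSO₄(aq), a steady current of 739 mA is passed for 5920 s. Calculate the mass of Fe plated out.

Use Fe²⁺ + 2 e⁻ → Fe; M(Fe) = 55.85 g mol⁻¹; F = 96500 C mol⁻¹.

Q = I·t = 0.7390 A × 5920.0 s = 4375 C.
n(e⁻) = Q/F = 4375 / 96500 = 0.04534 mol.
Fe²⁺ + 2 e⁻ → Fe, so n(Fe) = n(e⁻)/2 = 0.02267 mol.
m = n·M = 0.02267 × 55.85 = 1.27 g.

1.27 g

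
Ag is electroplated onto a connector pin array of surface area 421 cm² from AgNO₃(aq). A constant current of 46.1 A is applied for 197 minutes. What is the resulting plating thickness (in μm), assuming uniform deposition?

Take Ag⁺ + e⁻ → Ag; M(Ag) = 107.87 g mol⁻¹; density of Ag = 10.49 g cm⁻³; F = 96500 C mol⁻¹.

1380 μm

Q = I·t = 46.10 × 11820 = 544900 C; n(e⁻) = 5.647 mol.
n(Ag) = n(e⁻)/1 = 5.647 mol, so m = 5.647 × 107.87 = 609.1 g.
Volume = m/ρ = 609.1 / 10.49 = 58.07 cm³.
Thickness = V/A = 58.07 / 421 = 0.138 cm = 1380 μm.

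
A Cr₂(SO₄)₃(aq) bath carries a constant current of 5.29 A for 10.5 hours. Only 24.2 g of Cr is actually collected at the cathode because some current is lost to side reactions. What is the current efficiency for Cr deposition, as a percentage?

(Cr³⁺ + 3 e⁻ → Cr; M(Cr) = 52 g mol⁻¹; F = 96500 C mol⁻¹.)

67.4 %

Q = I·t = 5.290 × 37800 = 200000 C; n(e⁻) = 200000/96500 = 2.072 mol.
Theoretical n(Cr) = n(e⁻)/3 = 0.6907 mol, i.e. m_theo = 0.6907 × 52 = 35.92 g.
Efficiency = m_actual / m_theo = 24.2 / 35.92 = 67.4 %.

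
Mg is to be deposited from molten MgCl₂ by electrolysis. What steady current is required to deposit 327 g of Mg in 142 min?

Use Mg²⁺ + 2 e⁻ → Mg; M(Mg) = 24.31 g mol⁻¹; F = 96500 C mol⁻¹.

305 A

n(Mg) = 327 / 24.31 = 13.45 mol.
n(e⁻) = 2 × 13.45 = 26.90 mol.
Q = n(e⁻)·F = 26.90 × 96500 = 2596000 C.
I = Q/t = 2596000 / 8520.0 s = 305 A.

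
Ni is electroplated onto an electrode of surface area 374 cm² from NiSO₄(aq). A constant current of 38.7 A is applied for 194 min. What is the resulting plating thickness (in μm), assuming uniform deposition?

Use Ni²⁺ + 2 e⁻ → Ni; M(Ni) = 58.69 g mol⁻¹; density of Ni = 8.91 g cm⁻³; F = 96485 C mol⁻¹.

Q = I·t = 38.70 × 11640 = 450500 C; n(e⁻) = 4.669 mol.
n(Ni) = n(e⁻)/2 = 2.334 mol, so m = 2.334 × 58.69 = 137.0 g.
Volume = m/ρ = 137.0 / 8.91 = 15.38 cm³.
Thickness = V/A = 15.38 / 374 = 0.0411 cm = 411 μm.

411 μm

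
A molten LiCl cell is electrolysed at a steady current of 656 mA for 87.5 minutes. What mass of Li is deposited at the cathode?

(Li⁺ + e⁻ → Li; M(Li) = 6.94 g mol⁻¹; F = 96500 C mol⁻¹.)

0.248 g

Q = I·t = 0.6560 A × 5250.0 s = 3444 C.
n(e⁻) = Q/F = 3444 / 96500 = 0.03569 mol.
Li⁺ + e⁻ → Li, so n(Li) = n(e⁻)/1 = 0.03569 mol.
m = n·M = 0.03569 × 6.94 = 0.248 g.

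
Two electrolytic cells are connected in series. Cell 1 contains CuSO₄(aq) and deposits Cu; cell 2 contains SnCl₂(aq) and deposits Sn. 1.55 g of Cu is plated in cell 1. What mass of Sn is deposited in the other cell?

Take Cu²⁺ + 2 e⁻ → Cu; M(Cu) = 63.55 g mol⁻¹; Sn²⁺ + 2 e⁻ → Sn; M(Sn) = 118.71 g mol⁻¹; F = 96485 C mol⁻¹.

n(Cu) = 1.55 / 63.55 = 0.02439 mol.
Since Cu²⁺ + 2 e⁻ → Cu, n(e⁻) passed = 2 × 0.02439 = 0.04878 mol.
Cells in series carry the same charge, so the same 0.04878 mol of electrons passes through cell 2.
Sn²⁺ + 2 e⁻ → Sn, so n(Sn) = 0.04878 / 2 = 0.02439 mol.
m(Sn) = 0.02439 × 118.71 = 2.90 g.

2.90 g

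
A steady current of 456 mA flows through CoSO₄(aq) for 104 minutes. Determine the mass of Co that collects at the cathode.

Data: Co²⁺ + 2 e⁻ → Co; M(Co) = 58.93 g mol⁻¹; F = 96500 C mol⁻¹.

Q = I·t = 0.4560 A × 6240.0 s = 2845 C.
n(e⁻) = Q/F = 2845 / 96500 = 0.02949 mol.
Co²⁺ + 2 e⁻ → Co, so n(Co) = n(e⁻)/2 = 0.01474 mol.
m = n·M = 0.01474 × 58.93 = 0.869 g.

0.869 g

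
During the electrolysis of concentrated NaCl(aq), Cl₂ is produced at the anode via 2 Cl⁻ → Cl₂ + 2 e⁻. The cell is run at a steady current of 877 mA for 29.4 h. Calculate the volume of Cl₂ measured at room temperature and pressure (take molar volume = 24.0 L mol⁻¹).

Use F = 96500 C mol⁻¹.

11.5 L

Q = I·t = 0.8770 A × 105840 s = 92820 C.
n(e⁻) = Q/F = 92820 / 96500 = 0.9619 mol.
2 electrons are transferred per Cl₂ molecule, so n(Cl₂) = 0.9619 / 2 = 0.4809 mol.
V = n × V_m = 0.4809 × 24.0 = 11.5 L.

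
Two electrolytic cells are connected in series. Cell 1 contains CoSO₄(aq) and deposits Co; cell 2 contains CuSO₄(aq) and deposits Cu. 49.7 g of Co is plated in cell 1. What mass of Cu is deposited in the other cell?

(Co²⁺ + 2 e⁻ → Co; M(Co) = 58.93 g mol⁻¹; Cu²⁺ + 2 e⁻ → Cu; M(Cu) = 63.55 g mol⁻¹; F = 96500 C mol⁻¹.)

53.6 g

n(Co) = 49.7 / 58.93 = 0.8434 mol.
Since Co²⁺ + 2 e⁻ → Co, n(e⁻) passed = 2 × 0.8434 = 1.687 mol.
Cells in series carry the same charge, so the same 1.687 mol of electrons passes through cell 2.
Cu²⁺ + 2 e⁻ → Cu, so n(Cu) = 1.687 / 2 = 0.8434 mol.
m(Cu) = 0.8434 × 63.55 = 53.6 g.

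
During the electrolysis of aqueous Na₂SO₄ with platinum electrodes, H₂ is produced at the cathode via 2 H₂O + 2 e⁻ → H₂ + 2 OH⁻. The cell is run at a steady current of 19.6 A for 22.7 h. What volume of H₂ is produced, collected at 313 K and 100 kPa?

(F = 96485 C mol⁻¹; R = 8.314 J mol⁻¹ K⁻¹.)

Q = I·t = 19.60 A × 81720 s = 1602000 C.
n(e⁻) = Q/F = 1602000 / 96485 = 16.60 mol.
2 electrons are transferred per H₂ molecule, so n(H₂) = 16.60 / 2 = 8.300 mol.
V = nRT/P = (8.300 × 8.314 × 313) / (100 × 10³ Pa) = 0.216 m³ = 216 L.

216 L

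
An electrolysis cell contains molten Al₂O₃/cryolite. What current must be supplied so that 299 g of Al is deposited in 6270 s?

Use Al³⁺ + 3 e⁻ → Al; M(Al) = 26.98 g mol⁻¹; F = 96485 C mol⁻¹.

512 A

n(Al) = 299 / 26.98 = 11.08 mol.
n(e⁻) = 3 × 11.08 = 33.25 mol.
Q = n(e⁻)·F = 33.25 × 96485 = 3208000 C.
I = Q/t = 3208000 / 6270.0 s = 512 A.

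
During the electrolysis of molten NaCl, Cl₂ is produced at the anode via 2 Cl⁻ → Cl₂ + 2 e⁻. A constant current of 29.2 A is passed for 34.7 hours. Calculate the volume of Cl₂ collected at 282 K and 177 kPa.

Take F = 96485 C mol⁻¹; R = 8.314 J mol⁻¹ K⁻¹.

250 L

Q = I·t = 29.20 A × 124920 s = 3648000 C.
n(e⁻) = Q/F = 3648000 / 96485 = 37.81 mol.
2 electrons are transferred per Cl₂ molecule, so n(Cl₂) = 37.81 / 2 = 18.90 mol.
V = nRT/P = (18.90 × 8.314 × 282) / (177 × 10³ Pa) = 0.250 m³ = 250 L.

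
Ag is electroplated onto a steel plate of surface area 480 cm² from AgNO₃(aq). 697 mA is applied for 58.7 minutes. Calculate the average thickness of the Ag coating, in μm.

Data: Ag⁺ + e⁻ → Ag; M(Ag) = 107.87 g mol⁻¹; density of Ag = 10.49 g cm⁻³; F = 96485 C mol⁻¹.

5.45 μm

Q = I·t = 0.6970 × 3522.0 = 2455 C; n(e⁻) = 0.02544 mol.
n(Ag) = n(e⁻)/1 = 0.02544 mol, so m = 0.02544 × 107.87 = 2.744 g.
Volume = m/ρ = 2.744 / 10.49 = 0.2616 cm³.
Thickness = V/A = 0.2616 / 480 = 5.45 × 10⁻⁴ cm = 5.45 μm.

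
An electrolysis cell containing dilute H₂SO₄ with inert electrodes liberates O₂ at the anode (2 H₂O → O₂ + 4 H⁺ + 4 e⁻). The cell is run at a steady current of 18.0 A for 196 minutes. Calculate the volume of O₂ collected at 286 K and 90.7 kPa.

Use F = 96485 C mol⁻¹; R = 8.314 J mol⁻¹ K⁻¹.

14.4 L

Q = I·t = 18.00 A × 11760 s = 211700 C.
n(e⁻) = Q/F = 211700 / 96485 = 2.194 mol.
4 electrons are transferred per O₂ molecule, so n(O₂) = 2.194 / 4 = 0.5485 mol.
V = nRT/P = (0.5485 × 8.314 × 286) / (90.7 × 10³ Pa) = 0.0144 m³ = 14.4 L.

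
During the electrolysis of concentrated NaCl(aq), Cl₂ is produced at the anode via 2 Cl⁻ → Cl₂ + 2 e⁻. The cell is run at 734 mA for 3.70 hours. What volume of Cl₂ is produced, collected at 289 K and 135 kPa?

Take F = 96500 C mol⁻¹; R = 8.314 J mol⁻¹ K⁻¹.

Q = I·t = 0.7340 A × 13320 s = 9777 C.
n(e⁻) = Q/F = 9777 / 96500 = 0.1013 mol.
2 electrons are transferred per Cl₂ molecule, so n(Cl₂) = 0.1013 / 2 = 0.05066 mol.
V = nRT/P = (0.05066 × 8.314 × 289) / (135 × 10³ Pa) = 9.02 × 10⁻⁴ m³ = 0.902 L.

0.902 L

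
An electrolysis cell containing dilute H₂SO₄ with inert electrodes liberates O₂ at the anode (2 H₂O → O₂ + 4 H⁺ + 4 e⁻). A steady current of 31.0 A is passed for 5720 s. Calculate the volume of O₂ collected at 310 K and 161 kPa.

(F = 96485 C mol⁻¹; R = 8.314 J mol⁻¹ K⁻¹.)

7.36 L

Q = I·t = 31.00 A × 5720.0 s = 177300 C.
n(e⁻) = Q/F = 177300 / 96485 = 1.838 mol.
4 electrons are transferred per O₂ molecule, so n(O₂) = 1.838 / 4 = 0.4594 mol.
V = nRT/P = (0.4594 × 8.314 × 310) / (161 × 10³ Pa) = 0.00736 m³ = 7.36 L.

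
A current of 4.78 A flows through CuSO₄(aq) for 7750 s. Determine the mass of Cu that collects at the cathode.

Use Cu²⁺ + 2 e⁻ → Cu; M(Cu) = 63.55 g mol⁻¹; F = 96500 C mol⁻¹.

12.2 g

Q = I·t = 4.780 A × 7750.0 s = 37040 C.
n(e⁻) = Q/F = 37040 / 96500 = 0.3839 mol.
Cu²⁺ + 2 e⁻ → Cu, so n(Cu) = n(e⁻)/2 = 0.1919 mol.
m = n·M = 0.1919 × 63.55 = 12.2 g.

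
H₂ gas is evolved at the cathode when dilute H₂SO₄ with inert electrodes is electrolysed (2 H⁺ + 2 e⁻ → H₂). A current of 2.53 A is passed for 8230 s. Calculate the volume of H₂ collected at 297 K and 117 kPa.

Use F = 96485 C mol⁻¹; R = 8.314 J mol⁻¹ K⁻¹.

2.28 L

Q = I·t = 2.530 A × 8230.0 s = 20820 C.
n(e⁻) = Q/F = 20820 / 96485 = 0.2158 mol.
2 electrons are transferred per H₂ molecule, so n(H₂) = 0.2158 / 2 = 0.1079 mol.
V = nRT/P = (0.1079 × 8.314 × 297) / (117 × 10³ Pa) = 0.00228 m³ = 2.28 L.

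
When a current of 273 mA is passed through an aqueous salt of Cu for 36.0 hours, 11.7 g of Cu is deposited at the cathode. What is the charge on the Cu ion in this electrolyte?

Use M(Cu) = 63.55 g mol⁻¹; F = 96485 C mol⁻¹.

Q = I·t = 0.2730 A × 129600 s = 35380 C, so n(e⁻) = 35380/96485 = 0.3667 mol.
n(Cu) deposited = 11.7 / 63.55 = 0.1841 mol.
Electrons per atom = n(e⁻)/n(Cu) = 0.3667 / 0.1841 = 1.99 ≈ 2, so the ion is Cu²⁺.

+2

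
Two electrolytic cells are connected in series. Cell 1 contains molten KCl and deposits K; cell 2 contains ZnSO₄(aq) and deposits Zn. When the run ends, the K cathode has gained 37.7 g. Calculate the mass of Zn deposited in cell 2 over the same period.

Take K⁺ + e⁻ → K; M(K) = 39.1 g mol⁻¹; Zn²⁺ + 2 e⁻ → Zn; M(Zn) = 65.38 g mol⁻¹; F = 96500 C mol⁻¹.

n(K) = 37.7 / 39.1 = 0.9642 mol.
Since K⁺ + e⁻ → K, n(e⁻) passed = 1 × 0.9642 = 0.9642 mol.
Cells in series carry the same charge, so the same 0.9642 mol of electrons passes through cell 2.
Zn²⁺ + 2 e⁻ → Zn, so n(Zn) = 0.9642 / 2 = 0.4821 mol.
m(Zn) = 0.4821 × 65.38 = 31.5 g.

31.5 g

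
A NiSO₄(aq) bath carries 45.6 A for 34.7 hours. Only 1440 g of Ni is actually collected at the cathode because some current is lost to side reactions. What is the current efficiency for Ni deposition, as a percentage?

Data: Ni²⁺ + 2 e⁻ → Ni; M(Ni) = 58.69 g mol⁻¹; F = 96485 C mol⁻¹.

83.1 %

Q = I·t = 45.60 × 124920 = 5696000 C; n(e⁻) = 5696000/96485 = 59.04 mol.
Theoretical n(Ni) = n(e⁻)/2 = 29.52 mol, i.e. m_theo = 29.52 × 58.69 = 1732 g.
Efficiency = m_actual / m_theo = 1440 / 1732 = 83.1 %.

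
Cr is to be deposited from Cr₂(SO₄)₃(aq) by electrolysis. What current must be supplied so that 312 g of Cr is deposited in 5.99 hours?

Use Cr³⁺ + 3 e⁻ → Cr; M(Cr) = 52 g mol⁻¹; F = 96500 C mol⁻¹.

n(Cr) = 312 / 52 = 6.000 mol.
n(e⁻) = 3 × 6.000 = 18.00 mol.
Q = n(e⁻)·F = 18.00 × 96500 = 1737000 C.
I = Q/t = 1737000 / 21564 s = 80.6 A.

80.6 A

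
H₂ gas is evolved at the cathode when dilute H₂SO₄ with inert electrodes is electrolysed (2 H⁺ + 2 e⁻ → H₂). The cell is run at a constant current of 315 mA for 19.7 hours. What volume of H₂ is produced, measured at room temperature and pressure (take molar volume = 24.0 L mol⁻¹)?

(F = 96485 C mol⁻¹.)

Q = I·t = 0.3150 A × 70920 s = 22340 C.
n(e⁻) = Q/F = 22340 / 96485 = 0.2315 mol.
2 electrons are transferred per H₂ molecule, so n(H₂) = 0.2315 / 2 = 0.1158 mol.
V = n × V_m = 0.1158 × 24.0 = 2.78 L.

2.78 L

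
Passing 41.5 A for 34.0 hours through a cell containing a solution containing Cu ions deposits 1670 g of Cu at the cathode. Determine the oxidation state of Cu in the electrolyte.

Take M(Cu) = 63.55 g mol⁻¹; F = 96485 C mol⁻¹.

+2

Q = I·t = 41.50 A × 122400 s = 5080000 C, so n(e⁻) = 5080000/96485 = 52.65 mol.
n(Cu) deposited = 1670 / 63.55 = 26.28 mol.
Electrons per atom = n(e⁻)/n(Cu) = 52.65 / 26.28 = 2.00 ≈ 2, so the ion is Cu²⁺.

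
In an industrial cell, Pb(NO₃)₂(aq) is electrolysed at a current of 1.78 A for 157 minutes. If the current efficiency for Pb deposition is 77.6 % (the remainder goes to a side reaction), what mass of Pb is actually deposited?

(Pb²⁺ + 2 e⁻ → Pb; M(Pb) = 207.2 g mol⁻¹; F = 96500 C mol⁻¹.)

Q = I·t = 1.780 × 9420.0 = 16770 C.
n(e⁻) = 16770/96500 = 0.1738 mol; theoretically n(Pb) = 0.1738/2 = 0.08688 mol, m_theo = 18.00 g.
At 77.6 % efficiency, m_actual = 0.776 × 18.00 = 14.0 g.

14.0 g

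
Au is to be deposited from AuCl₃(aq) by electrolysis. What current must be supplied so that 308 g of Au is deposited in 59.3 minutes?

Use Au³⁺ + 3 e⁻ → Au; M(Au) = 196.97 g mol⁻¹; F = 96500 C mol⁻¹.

n(Au) = 308 / 196.97 = 1.564 mol.
n(e⁻) = 3 × 1.564 = 4.691 mol.
Q = n(e⁻)·F = 4.691 × 96500 = 452700 C.
I = Q/t = 452700 / 3558.0 s = 127 A.

127 A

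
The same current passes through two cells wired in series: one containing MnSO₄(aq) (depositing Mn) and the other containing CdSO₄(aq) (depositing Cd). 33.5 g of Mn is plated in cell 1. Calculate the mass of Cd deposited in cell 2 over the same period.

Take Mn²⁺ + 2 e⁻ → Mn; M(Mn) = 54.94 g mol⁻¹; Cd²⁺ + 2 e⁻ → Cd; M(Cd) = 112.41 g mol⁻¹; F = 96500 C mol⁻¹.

68.5 g

n(Mn) = 33.5 / 54.94 = 0.6098 mol.
Since Mn²⁺ + 2 e⁻ → Mn, n(e⁻) passed = 2 × 0.6098 = 1.220 mol.
Cells in series carry the same charge, so the same 1.220 mol of electrons passes through cell 2.
Cd²⁺ + 2 e⁻ → Cd, so n(Cd) = 1.220 / 2 = 0.6098 mol.
m(Cd) = 0.6098 × 112.41 = 68.5 g.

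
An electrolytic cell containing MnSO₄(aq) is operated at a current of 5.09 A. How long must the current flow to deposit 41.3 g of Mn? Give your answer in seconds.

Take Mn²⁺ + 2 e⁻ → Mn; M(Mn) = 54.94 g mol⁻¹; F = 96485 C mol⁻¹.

n(Mn) = m/M = 41.3 / 54.94 = 0.7517 mol.
Each Mn atom requires 2 electrons, so n(e⁻) = 2 × 0.7517 = 1.503 mol.
Q = n(e⁻)·F = 1.503 × 96485 = 145100 C.
t = Q/I = 145100 / 5.090 A = 28500 s.

28500 s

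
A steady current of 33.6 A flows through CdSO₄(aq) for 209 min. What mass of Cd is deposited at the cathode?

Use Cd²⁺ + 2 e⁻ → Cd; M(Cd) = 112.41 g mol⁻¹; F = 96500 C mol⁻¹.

245 g

Q = I·t = 33.60 A × 12540 s = 421300 C.
n(e⁻) = Q/F = 421300 / 96500 = 4.366 mol.
Cd²⁺ + 2 e⁻ → Cd, so n(Cd) = n(e⁻)/2 = 2.183 mol.
m = n·M = 2.183 × 112.41 = 245 g.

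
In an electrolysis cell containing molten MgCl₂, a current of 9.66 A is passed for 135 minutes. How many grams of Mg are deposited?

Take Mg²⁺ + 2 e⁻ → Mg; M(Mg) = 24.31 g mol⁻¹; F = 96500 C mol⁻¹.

9.86 g

Q = I·t = 9.660 A × 8100.0 s = 78250 C.
n(e⁻) = Q/F = 78250 / 96500 = 0.8108 mol.
Mg²⁺ + 2 e⁻ → Mg, so n(Mg) = n(e⁻)/2 = 0.4054 mol.
m = n·M = 0.4054 × 24.31 = 9.86 g.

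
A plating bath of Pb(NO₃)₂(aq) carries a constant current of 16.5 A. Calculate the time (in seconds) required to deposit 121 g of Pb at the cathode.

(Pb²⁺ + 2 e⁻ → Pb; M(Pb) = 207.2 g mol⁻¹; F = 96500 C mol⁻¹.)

6830 s

n(Pb) = m/M = 121 / 207.2 = 0.5840 mol.
Each Pb atom requires 2 electrons, so n(e⁻) = 2 × 0.5840 = 1.168 mol.
Q = n(e⁻)·F = 1.168 × 96500 = 112700 C.
t = Q/I = 112700 / 16.50 A = 6831 s.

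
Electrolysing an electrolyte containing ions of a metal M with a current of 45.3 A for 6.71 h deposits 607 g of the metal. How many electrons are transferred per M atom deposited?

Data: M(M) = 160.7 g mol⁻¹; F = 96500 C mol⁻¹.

Q = I·t = 45.30 A × 24156 s = 1094000 C, so n(e⁻) = 1094000/96500 = 11.34 mol.
n(M) deposited = 607 / 160.7 = 3.777 mol.
Electrons per atom = n(e⁻)/n(M) = 11.34 / 3.777 = 3.00 ≈ 3, so the ion is M³⁺.

3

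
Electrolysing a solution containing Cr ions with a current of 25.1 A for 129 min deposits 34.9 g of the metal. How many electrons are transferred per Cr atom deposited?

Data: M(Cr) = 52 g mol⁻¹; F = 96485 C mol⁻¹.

3

Q = I·t = 25.10 A × 7740.0 s = 194300 C, so n(e⁻) = 194300/96485 = 2.014 mol.
n(Cr) deposited = 34.9 / 52 = 0.6712 mol.
Electrons per atom = n(e⁻)/n(Cr) = 2.014 / 0.6712 = 3.00 ≈ 3, so the ion is Cr³⁺.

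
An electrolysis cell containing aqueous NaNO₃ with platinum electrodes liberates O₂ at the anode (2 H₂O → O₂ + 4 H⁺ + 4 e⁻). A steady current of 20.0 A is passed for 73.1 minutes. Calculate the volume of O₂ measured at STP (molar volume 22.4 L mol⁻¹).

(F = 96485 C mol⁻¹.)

Q = I·t = 20.00 A × 4386.0 s = 87720 C.
n(e⁻) = Q/F = 87720 / 96485 = 0.9092 mol.
4 electrons are transferred per O₂ molecule, so n(O₂) = 0.9092 / 4 = 0.2273 mol.
V = n × V_m = 0.2273 × 22.4 = 5.09 L.

5.09 L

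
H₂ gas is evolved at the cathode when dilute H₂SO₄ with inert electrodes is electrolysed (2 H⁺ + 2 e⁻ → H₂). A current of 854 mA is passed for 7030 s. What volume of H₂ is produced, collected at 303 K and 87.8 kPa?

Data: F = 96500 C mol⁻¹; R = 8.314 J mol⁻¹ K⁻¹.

Q = I·t = 0.8540 A × 7030.0 s = 6004 C.
n(e⁻) = Q/F = 6004 / 96500 = 0.06221 mol.
2 electrons are transferred per H₂ molecule, so n(H₂) = 0.06221 / 2 = 0.03111 mol.
V = nRT/P = (0.03111 × 8.314 × 303) / (87.8 × 10³ Pa) = 8.93 × 10⁻⁴ m³ = 0.893 L.

0.893 L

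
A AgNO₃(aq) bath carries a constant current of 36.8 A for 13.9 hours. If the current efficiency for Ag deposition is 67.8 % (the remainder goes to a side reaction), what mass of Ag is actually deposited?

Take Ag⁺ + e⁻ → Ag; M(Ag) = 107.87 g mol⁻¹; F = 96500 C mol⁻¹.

Q = I·t = 36.80 × 50040 = 1841000 C.
n(e⁻) = 1841000/96500 = 19.08 mol; theoretically n(Ag) = 19.08/1 = 19.08 mol, m_theo = 2058 g.
At 67.8 % efficiency, m_actual = 0.678 × 2058 = 1400 g.

1400 g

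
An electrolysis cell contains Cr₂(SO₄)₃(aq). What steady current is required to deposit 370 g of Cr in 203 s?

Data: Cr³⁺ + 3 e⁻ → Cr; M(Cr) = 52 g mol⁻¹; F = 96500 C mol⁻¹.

n(Cr) = 370 / 52 = 7.115 mol.
n(e⁻) = 3 × 7.115 = 21.35 mol.
Q = n(e⁻)·F = 21.35 × 96500 = 2060000 C.
I = Q/t = 2060000 / 203.00 s = 10100 A.

10100 A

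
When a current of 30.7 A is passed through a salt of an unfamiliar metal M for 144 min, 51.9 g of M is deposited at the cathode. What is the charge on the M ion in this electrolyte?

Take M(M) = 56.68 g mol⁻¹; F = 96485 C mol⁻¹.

Q = I·t = 30.70 A × 8640.0 s = 265200 C, so n(e⁻) = 265200/96485 = 2.749 mol.
n(M) deposited = 51.9 / 56.68 = 0.9157 mol.
Electrons per atom = n(e⁻)/n(M) = 2.749 / 0.9157 = 3.00 ≈ 3, so the ion is M³⁺.

+3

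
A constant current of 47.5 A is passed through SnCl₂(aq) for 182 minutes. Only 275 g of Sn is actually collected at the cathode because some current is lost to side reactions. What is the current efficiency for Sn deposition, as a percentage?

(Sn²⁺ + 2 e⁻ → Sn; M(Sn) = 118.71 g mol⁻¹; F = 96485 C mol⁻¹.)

Q = I·t = 47.50 × 10920 = 518700 C; n(e⁻) = 518700/96485 = 5.376 mol.
Theoretical n(Sn) = n(e⁻)/2 = 2.688 mol, i.e. m_theo = 2.688 × 118.71 = 319.1 g.
Efficiency = m_actual / m_theo = 275 / 319.1 = 86.2 %.

86.2 %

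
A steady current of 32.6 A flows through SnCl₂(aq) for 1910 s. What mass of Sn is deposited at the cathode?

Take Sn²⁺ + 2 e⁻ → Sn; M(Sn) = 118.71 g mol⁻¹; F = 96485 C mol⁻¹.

38.3 g

Q = I·t = 32.60 A × 1910.0 s = 62270 C.
n(e⁻) = Q/F = 62270 / 96485 = 0.6453 mol.
Sn²⁺ + 2 e⁻ → Sn, so n(Sn) = n(e⁻)/2 = 0.3227 mol.
m = n·M = 0.3227 × 118.71 = 38.3 g.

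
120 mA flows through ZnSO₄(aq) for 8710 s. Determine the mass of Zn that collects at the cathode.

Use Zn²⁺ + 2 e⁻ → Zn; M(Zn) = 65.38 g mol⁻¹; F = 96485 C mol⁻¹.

Q = I·t = 0.1200 A × 8710.0 s = 1045 C.
n(e⁻) = Q/F = 1045 / 96485 = 0.01083 mol.
Zn²⁺ + 2 e⁻ → Zn, so n(Zn) = n(e⁻)/2 = 0.005416 mol.
m = n·M = 0.005416 × 65.38 = 0.354 g.

0.354 g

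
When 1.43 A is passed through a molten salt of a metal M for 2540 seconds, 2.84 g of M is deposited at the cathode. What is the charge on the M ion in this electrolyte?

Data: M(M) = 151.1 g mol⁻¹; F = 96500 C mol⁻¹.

+2

Q = I·t = 1.430 A × 2540.0 s = 3632 C, so n(e⁻) = 3632/96500 = 0.03764 mol.
n(M) deposited = 2.84 / 151.1 = 0.01880 mol.
Electrons per atom = n(e⁻)/n(M) = 0.03764 / 0.01880 = 2.00 ≈ 2, so the ion is M²⁺.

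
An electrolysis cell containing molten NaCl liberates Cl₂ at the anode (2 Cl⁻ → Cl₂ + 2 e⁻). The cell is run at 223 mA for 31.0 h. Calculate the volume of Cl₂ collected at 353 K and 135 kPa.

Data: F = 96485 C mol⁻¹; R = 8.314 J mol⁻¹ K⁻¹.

2.80 L

Q = I·t = 0.2230 A × 111600 s = 24890 C.
n(e⁻) = Q/F = 24890 / 96485 = 0.2579 mol.
2 electrons are transferred per Cl₂ molecule, so n(Cl₂) = 0.2579 / 2 = 0.1290 mol.
V = nRT/P = (0.1290 × 8.314 × 353) / (135 × 10³ Pa) = 0.00280 m³ = 2.80 L.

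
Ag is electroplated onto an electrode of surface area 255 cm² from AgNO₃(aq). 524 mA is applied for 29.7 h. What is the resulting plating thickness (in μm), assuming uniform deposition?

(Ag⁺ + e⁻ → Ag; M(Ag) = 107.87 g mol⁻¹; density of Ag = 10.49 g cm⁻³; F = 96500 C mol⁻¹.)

Q = I·t = 0.5240 × 106920 = 56030 C; n(e⁻) = 0.5806 mol.
n(Ag) = n(e⁻)/1 = 0.5806 mol, so m = 0.5806 × 107.87 = 62.63 g.
Volume = m/ρ = 62.63 / 10.49 = 5.970 cm³.
Thickness = V/A = 5.970 / 255 = 0.0234 cm = 234 μm.

234 μm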